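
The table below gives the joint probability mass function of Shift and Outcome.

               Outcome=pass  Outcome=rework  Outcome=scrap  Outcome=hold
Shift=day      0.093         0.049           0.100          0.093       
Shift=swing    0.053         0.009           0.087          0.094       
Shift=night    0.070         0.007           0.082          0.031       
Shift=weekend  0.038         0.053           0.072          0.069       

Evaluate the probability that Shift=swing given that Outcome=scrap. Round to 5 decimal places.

0.25513

P(Outcome=scrap) = 0.100 + 0.087 + 0.082 + 0.072 = 0.341.
P(Shift=swing | Outcome=scrap) = 0.087/0.341 = 0.25513.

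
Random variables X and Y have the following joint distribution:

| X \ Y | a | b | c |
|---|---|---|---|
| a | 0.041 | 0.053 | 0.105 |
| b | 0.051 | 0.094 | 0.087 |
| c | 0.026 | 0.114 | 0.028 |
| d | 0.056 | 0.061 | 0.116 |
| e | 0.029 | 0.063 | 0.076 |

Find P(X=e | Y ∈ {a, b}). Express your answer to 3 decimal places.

P(Y=a) = 0.041 + 0.051 + 0.026 + 0.056 + 0.029 = 0.203.
P(Y=b) = 0.053 + 0.094 + 0.114 + 0.061 + 0.063 = 0.385.
P(Y ∈ {a, b}) = 0.203 + 0.385 = 0.588; P(X=e, Y ∈ {a, b}) = 0.029 + 0.063 = 0.092.
P(X=e | Y ∈ {a, b}) = 0.092/0.588 = 0.156.

0.156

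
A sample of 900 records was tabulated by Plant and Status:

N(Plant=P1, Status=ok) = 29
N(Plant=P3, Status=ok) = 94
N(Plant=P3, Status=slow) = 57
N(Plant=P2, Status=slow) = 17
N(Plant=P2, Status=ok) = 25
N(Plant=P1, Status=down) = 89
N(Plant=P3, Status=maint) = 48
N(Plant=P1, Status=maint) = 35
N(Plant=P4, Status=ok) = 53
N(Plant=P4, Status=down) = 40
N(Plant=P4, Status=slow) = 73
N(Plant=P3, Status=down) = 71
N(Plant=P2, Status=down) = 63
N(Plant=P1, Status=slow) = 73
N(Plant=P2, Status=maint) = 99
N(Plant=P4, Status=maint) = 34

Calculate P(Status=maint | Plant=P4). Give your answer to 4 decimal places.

Total with Plant=P4: 53 + 73 + 40 + 34 = 200.
P(Status=maint | Plant=P4) = 34/200 = 0.1700.

0.1700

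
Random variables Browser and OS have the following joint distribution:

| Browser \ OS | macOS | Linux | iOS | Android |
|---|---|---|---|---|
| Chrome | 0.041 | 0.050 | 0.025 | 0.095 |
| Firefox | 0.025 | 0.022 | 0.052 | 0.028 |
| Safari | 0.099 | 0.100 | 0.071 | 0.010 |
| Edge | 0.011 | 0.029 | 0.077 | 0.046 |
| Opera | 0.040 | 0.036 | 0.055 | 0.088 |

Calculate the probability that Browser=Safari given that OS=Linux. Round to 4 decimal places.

0.4219

P(OS=Linux) = 0.050 + 0.022 + 0.100 + 0.029 + 0.036 = 0.237.
P(Browser=Safari | OS=Linux) = 0.100/0.237 = 0.4219.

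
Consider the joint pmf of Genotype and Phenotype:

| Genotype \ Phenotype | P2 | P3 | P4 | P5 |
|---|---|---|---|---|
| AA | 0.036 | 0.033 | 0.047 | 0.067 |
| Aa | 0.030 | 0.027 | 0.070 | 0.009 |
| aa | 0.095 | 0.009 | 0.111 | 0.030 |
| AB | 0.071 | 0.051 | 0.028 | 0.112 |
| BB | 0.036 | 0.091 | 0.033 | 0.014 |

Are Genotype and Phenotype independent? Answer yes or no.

no

P(Genotype=BB) = 0.174 and P(Phenotype=P3) = 0.211, so their product is 0.03671, but P(Genotype=BB, Phenotype=P3) = 0.091. Since these differ, Genotype and Phenotype are not independent.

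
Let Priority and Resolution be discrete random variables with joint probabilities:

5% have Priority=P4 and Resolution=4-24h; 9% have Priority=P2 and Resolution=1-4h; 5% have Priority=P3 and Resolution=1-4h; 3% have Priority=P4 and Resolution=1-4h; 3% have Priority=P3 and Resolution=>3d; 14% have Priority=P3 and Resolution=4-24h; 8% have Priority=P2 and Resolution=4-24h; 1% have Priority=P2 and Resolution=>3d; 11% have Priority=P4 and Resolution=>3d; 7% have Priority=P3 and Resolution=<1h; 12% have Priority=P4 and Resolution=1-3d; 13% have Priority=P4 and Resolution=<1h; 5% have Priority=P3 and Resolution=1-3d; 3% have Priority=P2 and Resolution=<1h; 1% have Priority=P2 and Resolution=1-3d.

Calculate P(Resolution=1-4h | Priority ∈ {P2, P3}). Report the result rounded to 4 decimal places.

0.2500

P(Priority=P2) = 0.03 + 0.09 + 0.08 + 0.01 + 0.01 = 0.22.
P(Priority=P3) = 0.07 + 0.05 + 0.14 + 0.05 + 0.03 = 0.34.
P(Priority ∈ {P2, P3}) = 0.22 + 0.34 = 0.56; P(Resolution=1-4h, Priority ∈ {P2, P3}) = 0.09 + 0.05 = 0.14.
P(Resolution=1-4h | Priority ∈ {P2, P3}) = 0.14/0.56 = 0.2500.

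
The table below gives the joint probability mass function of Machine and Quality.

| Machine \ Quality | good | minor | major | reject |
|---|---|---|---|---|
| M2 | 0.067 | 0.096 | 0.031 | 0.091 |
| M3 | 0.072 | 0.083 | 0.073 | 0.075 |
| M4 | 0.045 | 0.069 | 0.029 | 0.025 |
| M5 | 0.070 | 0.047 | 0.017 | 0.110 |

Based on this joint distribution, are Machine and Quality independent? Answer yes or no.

P(Machine=M5) = 0.244 and P(Quality=reject) = 0.301, so their product is 0.07344, but P(Machine=M5, Quality=reject) = 0.110. Since these differ, Machine and Quality are not independent.

no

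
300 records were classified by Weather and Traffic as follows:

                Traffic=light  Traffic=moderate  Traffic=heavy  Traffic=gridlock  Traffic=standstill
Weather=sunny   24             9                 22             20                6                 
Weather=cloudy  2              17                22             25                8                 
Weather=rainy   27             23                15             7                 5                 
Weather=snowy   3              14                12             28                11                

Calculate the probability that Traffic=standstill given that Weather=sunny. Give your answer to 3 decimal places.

Total with Weather=sunny: 24 + 9 + 22 + 20 + 6 = 81.
P(Traffic=standstill | Weather=sunny) = 6/81 = 0.074.

0.074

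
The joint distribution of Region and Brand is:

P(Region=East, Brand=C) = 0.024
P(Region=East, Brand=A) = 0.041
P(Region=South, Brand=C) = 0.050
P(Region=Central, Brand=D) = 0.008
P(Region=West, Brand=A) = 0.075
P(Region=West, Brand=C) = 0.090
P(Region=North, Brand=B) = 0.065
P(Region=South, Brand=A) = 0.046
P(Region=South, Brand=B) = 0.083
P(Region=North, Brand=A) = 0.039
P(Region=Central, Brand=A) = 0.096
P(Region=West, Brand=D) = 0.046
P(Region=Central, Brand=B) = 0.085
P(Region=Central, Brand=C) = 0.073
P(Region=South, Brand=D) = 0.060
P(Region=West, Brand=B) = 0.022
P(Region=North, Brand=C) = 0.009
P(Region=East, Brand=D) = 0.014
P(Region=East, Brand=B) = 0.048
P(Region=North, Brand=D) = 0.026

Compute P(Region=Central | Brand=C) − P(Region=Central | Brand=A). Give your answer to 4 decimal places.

P(Brand=C) = 0.009 + 0.050 + 0.024 + 0.090 + 0.073 = 0.246; P(Region=Central | Brand=C) = 0.073/0.246 = 0.29675.
P(Brand=A) = 0.039 + 0.046 + 0.041 + 0.075 + 0.096 = 0.297; P(Region=Central | Brand=A) = 0.096/0.297 = 0.32323.
Difference = -0.0265.

-0.0265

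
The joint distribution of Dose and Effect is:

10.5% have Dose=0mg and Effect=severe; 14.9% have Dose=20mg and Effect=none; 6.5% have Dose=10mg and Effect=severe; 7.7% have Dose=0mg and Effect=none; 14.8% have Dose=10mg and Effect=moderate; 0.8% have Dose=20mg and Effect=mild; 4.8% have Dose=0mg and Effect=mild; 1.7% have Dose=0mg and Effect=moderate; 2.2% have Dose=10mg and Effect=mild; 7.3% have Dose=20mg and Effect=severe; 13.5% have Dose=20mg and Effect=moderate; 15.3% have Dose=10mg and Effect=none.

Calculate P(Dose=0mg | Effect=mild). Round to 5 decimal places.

0.61538

P(Effect=mild) = 0.048 + 0.022 + 0.008 = 0.078.
P(Dose=0mg | Effect=mild) = 0.048/0.078 = 0.61538.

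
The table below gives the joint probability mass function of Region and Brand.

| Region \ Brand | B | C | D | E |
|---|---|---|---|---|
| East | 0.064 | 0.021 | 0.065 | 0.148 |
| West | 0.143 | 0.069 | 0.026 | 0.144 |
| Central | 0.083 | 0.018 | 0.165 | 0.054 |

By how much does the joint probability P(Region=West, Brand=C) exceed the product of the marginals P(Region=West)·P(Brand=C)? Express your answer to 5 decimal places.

0.02774

P(Region=West) = 0.143 + 0.069 + 0.026 + 0.144 = 0.382.
P(Brand=C) = 0.021 + 0.069 + 0.018 = 0.108.
P(Region=West, Brand=C) − P(Region=West)P(Brand=C) = 0.069 − 0.382×0.108 = 0.02774.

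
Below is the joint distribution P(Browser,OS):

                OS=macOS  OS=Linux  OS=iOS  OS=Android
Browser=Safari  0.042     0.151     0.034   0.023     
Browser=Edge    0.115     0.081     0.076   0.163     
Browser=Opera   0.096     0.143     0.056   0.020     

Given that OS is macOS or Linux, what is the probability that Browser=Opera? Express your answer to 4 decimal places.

P(OS=macOS) = 0.042 + 0.115 + 0.096 = 0.253.
P(OS=Linux) = 0.151 + 0.081 + 0.143 = 0.375.
P(OS ∈ {macOS, Linux}) = 0.253 + 0.375 = 0.628; P(Browser=Opera, OS ∈ {macOS, Linux}) = 0.096 + 0.143 = 0.239.
P(Browser=Opera | OS ∈ {macOS, Linux}) = 0.239/0.628 = 0.3806.

0.3806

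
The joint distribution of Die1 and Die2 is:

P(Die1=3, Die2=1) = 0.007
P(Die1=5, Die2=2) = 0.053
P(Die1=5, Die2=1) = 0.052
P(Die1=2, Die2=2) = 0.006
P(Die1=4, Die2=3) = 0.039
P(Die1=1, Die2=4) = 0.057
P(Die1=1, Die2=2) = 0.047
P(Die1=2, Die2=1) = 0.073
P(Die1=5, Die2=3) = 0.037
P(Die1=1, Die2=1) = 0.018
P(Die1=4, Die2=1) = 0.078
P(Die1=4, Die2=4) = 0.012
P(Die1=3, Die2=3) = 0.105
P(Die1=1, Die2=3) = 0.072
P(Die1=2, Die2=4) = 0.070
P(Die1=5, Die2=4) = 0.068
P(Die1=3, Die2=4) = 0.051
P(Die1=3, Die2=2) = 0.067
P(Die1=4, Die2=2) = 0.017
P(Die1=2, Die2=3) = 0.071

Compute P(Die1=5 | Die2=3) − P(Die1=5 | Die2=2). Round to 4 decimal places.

-0.1647

P(Die2=3) = 0.072 + 0.071 + 0.105 + 0.039 + 0.037 = 0.324; P(Die1=5 | Die2=3) = 0.037/0.324 = 0.11420.
P(Die2=2) = 0.047 + 0.006 + 0.067 + 0.017 + 0.053 = 0.190; P(Die1=5 | Die2=2) = 0.053/0.190 = 0.27895.
Difference = -0.1647.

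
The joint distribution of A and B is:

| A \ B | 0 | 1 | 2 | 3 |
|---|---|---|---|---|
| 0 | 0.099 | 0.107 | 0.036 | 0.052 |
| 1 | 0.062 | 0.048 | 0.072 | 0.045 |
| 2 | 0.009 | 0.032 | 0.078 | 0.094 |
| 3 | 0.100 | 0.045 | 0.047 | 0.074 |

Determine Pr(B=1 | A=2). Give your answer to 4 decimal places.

0.1502

P(A=2) = 0.009 + 0.032 + 0.078 + 0.094 = 0.213.
P(B=1 | A=2) = 0.032/0.213 = 0.1502.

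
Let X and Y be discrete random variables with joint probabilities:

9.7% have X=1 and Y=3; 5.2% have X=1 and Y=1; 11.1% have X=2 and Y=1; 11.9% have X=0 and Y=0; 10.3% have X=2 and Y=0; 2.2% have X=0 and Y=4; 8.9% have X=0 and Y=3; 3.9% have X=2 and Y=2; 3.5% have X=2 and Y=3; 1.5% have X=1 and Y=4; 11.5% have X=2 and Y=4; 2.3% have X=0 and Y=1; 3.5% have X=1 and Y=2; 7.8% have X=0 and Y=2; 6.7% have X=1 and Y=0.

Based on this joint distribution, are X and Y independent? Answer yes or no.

P(X=2) = 0.403 and P(Y=3) = 0.221, so their product is 0.08906, but P(X=2, Y=3) = 0.035. Since these differ, X and Y are not independent.

no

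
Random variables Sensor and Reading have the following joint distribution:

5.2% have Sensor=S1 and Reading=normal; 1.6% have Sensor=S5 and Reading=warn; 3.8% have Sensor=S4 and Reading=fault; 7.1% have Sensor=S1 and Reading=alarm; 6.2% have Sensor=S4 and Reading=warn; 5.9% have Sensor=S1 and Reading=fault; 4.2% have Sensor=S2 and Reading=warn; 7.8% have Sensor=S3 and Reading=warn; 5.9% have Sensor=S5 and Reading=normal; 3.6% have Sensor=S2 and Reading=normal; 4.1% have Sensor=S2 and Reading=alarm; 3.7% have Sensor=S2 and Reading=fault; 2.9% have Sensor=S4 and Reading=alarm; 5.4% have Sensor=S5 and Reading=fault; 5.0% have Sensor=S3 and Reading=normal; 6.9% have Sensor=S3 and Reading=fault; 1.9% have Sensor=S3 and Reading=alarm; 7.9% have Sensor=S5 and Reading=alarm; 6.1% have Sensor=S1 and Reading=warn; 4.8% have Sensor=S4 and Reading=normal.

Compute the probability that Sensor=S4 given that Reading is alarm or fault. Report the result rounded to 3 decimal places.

P(Reading=alarm) = 0.071 + 0.041 + 0.019 + 0.029 + 0.079 = 0.239.
P(Reading=fault) = 0.059 + 0.037 + 0.069 + 0.038 + 0.054 = 0.257.
P(Reading ∈ {alarm, fault}) = 0.239 + 0.257 = 0.496; P(Sensor=S4, Reading ∈ {alarm, fault}) = 0.029 + 0.038 = 0.067.
P(Sensor=S4 | Reading ∈ {alarm, fault}) = 0.067/0.496 = 0.135.

0.135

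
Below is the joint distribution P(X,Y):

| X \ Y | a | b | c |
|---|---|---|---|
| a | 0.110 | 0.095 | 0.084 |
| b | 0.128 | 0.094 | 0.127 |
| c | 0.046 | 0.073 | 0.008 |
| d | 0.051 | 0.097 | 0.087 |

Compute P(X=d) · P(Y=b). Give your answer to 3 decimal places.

0.084

P(X=d) = 0.051 + 0.097 + 0.087 = 0.235.
P(Y=b) = 0.095 + 0.094 + 0.073 + 0.097 = 0.359.
Product: 0.235 × 0.359 = 0.084.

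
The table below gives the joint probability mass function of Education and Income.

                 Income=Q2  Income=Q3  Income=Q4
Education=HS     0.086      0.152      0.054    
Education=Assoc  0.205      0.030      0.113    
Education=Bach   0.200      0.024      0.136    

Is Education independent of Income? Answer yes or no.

P(Education=HS) = 0.292 and P(Income=Q3) = 0.206, so their product is 0.06015, but P(Education=HS, Income=Q3) = 0.152. Since these differ, Education and Income are not independent.

no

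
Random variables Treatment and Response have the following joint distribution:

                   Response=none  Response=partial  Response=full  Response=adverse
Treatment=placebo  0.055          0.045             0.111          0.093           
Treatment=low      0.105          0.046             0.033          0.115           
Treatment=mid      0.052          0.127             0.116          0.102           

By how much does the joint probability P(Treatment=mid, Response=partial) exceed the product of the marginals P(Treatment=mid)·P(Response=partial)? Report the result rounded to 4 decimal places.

P(Treatment=mid) = 0.052 + 0.127 + 0.116 + 0.102 = 0.397.
P(Response=partial) = 0.045 + 0.046 + 0.127 = 0.218.
P(Treatment=mid, Response=partial) − P(Treatment=mid)P(Response=partial) = 0.127 − 0.397×0.218 = 0.0405.

0.0405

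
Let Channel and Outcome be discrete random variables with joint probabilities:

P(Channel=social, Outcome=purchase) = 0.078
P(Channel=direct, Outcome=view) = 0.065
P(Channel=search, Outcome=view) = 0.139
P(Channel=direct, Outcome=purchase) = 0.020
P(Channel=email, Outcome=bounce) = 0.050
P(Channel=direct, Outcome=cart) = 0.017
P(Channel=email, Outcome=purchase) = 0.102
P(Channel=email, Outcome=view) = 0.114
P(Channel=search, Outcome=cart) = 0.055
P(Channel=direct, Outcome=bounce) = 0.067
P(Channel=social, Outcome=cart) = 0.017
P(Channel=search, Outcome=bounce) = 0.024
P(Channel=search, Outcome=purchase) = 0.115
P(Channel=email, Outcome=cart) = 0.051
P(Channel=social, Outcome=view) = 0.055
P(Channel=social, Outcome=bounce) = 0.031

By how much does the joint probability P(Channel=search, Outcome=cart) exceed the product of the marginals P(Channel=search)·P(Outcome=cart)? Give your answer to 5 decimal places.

0.00838

P(Channel=search) = 0.024 + 0.139 + 0.055 + 0.115 = 0.333.
P(Outcome=cart) = 0.051 + 0.055 + 0.017 + 0.017 = 0.140.
P(Channel=search, Outcome=cart) − P(Channel=search)P(Outcome=cart) = 0.055 − 0.333×0.140 = 0.00838.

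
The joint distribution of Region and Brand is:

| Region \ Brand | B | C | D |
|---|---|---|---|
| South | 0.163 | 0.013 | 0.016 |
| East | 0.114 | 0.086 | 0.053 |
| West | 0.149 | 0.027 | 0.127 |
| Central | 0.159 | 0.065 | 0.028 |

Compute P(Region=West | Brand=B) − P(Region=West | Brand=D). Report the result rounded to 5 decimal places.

P(Brand=B) = 0.163 + 0.114 + 0.149 + 0.159 = 0.585; P(Region=West | Brand=B) = 0.149/0.585 = 0.254701.
P(Brand=D) = 0.016 + 0.053 + 0.127 + 0.028 = 0.224; P(Region=West | Brand=D) = 0.127/0.224 = 0.566964.
Difference = -0.31226.

-0.31226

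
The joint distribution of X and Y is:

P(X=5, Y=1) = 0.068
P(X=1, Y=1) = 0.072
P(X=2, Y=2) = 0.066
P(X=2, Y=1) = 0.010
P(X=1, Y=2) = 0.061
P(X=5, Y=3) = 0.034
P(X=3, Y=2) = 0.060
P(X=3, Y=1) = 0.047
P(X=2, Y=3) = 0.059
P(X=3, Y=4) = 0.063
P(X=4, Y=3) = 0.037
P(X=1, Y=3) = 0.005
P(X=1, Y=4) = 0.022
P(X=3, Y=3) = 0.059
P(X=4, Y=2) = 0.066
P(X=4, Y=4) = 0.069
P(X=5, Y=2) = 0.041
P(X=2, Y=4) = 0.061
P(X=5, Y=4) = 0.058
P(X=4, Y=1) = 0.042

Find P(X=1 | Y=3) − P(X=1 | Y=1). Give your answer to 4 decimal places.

P(Y=3) = 0.005 + 0.059 + 0.059 + 0.037 + 0.034 = 0.194; P(X=1 | Y=3) = 0.005/0.194 = 0.02577.
P(Y=1) = 0.072 + 0.010 + 0.047 + 0.042 + 0.068 = 0.239; P(X=1 | Y=1) = 0.072/0.239 = 0.30126.
Difference = -0.2755.

-0.2755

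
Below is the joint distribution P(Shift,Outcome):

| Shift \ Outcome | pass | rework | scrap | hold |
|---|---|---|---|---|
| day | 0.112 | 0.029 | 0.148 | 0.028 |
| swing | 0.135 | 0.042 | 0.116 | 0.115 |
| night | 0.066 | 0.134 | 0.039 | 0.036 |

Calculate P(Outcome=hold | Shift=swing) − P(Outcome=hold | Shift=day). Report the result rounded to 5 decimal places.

0.19353

P(Shift=swing) = 0.135 + 0.042 + 0.116 + 0.115 = 0.408; P(Outcome=hold | Shift=swing) = 0.115/0.408 = 0.281863.
P(Shift=day) = 0.112 + 0.029 + 0.148 + 0.028 = 0.317; P(Outcome=hold | Shift=day) = 0.028/0.317 = 0.088328.
Difference = 0.19353.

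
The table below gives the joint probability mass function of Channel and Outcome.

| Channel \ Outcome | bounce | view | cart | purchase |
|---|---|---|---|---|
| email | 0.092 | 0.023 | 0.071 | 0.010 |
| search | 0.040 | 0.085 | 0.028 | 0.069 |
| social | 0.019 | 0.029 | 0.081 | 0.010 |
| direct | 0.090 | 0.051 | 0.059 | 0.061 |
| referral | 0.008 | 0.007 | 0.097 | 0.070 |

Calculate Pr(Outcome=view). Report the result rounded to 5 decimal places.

P(Outcome=view) = 0.023 + 0.085 + 0.029 + 0.051 + 0.007 = 0.195.

0.19500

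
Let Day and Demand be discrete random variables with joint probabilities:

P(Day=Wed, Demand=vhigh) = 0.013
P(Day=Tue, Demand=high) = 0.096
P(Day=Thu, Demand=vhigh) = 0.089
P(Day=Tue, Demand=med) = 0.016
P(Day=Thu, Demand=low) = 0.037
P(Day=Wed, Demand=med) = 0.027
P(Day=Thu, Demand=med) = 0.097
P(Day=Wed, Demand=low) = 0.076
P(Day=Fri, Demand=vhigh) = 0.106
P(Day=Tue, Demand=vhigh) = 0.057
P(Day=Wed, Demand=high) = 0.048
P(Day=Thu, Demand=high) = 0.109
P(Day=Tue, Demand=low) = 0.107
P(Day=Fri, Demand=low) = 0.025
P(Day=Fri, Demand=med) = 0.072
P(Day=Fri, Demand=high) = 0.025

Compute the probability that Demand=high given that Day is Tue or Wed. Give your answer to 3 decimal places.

P(Day=Tue) = 0.107 + 0.016 + 0.096 + 0.057 = 0.276.
P(Day=Wed) = 0.076 + 0.027 + 0.048 + 0.013 = 0.164.
P(Day ∈ {Tue, Wed}) = 0.276 + 0.164 = 0.440; P(Demand=high, Day ∈ {Tue, Wed}) = 0.096 + 0.048 = 0.144.
P(Demand=high | Day ∈ {Tue, Wed}) = 0.144/0.440 = 0.327.

0.327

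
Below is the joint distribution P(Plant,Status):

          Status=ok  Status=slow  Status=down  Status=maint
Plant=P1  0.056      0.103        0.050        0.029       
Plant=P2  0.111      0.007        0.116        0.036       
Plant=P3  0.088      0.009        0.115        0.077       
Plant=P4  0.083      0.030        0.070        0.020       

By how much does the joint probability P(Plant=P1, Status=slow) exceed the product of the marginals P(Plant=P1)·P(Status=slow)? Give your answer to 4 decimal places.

P(Plant=P1) = 0.056 + 0.103 + 0.050 + 0.029 = 0.238.
P(Status=slow) = 0.103 + 0.007 + 0.009 + 0.030 = 0.149.
P(Plant=P1, Status=slow) − P(Plant=P1)P(Status=slow) = 0.103 − 0.238×0.149 = 0.0675.

0.0675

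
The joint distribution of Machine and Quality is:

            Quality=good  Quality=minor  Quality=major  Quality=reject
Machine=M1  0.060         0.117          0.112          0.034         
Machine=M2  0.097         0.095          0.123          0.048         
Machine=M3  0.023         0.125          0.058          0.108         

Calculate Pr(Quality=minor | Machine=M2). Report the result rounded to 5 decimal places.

0.26171

P(Machine=M2) = 0.097 + 0.095 + 0.123 + 0.048 = 0.363.
P(Quality=minor | Machine=M2) = 0.095/0.363 = 0.26171.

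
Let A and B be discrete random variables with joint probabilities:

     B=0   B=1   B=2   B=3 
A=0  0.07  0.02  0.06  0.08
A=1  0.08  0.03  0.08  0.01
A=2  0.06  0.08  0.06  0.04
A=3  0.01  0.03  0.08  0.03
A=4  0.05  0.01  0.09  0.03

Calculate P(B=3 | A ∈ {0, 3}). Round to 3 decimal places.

P(A=0) = 0.07 + 0.02 + 0.06 + 0.08 = 0.23.
P(A=3) = 0.01 + 0.03 + 0.08 + 0.03 = 0.15.
P(A ∈ {0, 3}) = 0.23 + 0.15 = 0.38; P(B=3, A ∈ {0, 3}) = 0.08 + 0.03 = 0.11.
P(B=3 | A ∈ {0, 3}) = 0.11/0.38 = 0.289.

0.289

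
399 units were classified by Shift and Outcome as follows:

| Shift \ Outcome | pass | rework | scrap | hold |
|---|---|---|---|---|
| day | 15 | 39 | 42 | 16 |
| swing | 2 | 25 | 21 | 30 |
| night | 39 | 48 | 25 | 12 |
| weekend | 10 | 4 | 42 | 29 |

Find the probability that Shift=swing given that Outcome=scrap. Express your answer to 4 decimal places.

Total with Outcome=scrap: 42 + 21 + 25 + 42 = 130.
P(Shift=swing | Outcome=scrap) = 21/130 = 0.1615.

0.1615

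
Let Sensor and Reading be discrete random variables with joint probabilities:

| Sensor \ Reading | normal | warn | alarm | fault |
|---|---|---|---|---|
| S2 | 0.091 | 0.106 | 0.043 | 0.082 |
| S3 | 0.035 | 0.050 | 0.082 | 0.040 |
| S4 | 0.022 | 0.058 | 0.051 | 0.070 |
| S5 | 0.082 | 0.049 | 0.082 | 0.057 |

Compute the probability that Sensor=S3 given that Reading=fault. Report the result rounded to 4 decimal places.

0.1606

P(Reading=fault) = 0.082 + 0.040 + 0.070 + 0.057 = 0.249.
P(Sensor=S3 | Reading=fault) = 0.040/0.249 = 0.1606.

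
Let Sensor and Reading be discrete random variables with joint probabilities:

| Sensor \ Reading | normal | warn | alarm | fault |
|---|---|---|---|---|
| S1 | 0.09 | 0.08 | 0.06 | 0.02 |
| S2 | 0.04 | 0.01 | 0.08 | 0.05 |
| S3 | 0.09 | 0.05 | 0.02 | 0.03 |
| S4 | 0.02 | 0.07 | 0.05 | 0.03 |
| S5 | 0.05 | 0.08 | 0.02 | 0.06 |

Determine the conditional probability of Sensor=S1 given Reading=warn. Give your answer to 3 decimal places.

P(Reading=warn) = 0.08 + 0.01 + 0.05 + 0.07 + 0.08 = 0.29.
P(Sensor=S1 | Reading=warn) = 0.08/0.29 = 0.276.

0.276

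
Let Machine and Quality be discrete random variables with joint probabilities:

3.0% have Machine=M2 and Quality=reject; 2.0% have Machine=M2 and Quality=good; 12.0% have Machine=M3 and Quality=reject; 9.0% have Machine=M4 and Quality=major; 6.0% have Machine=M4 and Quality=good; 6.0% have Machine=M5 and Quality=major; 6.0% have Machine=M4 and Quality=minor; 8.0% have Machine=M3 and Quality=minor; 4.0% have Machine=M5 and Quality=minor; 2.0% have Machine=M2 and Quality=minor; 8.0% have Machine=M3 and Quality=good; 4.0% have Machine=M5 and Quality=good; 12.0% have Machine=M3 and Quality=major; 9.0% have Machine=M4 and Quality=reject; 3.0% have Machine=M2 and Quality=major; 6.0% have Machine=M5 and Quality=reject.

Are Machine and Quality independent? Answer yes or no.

Every cell satisfies P(Machine,Quality) = P(Machine)·P(Quality). For instance P(Machine=M5) = 0.200, P(Quality=good) = 0.200, and 0.200×0.200 = 0.040 matches the joint entry. So Machine and Quality are independent.

yes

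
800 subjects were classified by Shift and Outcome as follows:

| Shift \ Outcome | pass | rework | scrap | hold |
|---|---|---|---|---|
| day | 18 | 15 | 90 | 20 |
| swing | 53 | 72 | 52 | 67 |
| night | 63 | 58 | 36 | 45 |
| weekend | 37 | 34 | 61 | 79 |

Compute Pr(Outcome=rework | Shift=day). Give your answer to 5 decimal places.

Total with Shift=day: 18 + 15 + 90 + 20 = 143.
P(Outcome=rework | Shift=day) = 15/143 = 0.10490.

0.10490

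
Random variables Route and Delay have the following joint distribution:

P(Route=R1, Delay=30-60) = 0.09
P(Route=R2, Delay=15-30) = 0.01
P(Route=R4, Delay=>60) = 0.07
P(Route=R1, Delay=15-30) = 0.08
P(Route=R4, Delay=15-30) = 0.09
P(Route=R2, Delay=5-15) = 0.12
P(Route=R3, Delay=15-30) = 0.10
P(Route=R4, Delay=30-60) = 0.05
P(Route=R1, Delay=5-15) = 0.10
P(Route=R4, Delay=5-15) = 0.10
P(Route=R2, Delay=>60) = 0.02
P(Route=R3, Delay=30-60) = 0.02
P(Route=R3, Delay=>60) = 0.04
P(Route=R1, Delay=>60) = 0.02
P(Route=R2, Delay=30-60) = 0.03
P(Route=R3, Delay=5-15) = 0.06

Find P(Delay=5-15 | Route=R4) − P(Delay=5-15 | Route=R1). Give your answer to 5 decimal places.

-0.02225

P(Route=R4) = 0.10 + 0.09 + 0.05 + 0.07 = 0.31; P(Delay=5-15 | Route=R4) = 0.10/0.31 = 0.322581.
P(Route=R1) = 0.10 + 0.08 + 0.09 + 0.02 = 0.29; P(Delay=5-15 | Route=R1) = 0.10/0.29 = 0.344828.
Difference = -0.02225.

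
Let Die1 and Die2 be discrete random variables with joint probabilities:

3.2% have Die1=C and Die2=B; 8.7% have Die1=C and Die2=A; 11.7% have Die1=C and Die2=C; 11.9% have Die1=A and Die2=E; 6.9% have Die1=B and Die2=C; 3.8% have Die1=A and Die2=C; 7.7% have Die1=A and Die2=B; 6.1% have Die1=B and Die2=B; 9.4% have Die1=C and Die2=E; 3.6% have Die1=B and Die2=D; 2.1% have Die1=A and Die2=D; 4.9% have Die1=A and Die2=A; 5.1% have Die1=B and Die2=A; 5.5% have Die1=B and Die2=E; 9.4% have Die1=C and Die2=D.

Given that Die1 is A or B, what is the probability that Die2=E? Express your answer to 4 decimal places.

P(Die1=A) = 0.049 + 0.077 + 0.038 + 0.021 + 0.119 = 0.304.
P(Die1=B) = 0.051 + 0.061 + 0.069 + 0.036 + 0.055 = 0.272.
P(Die1 ∈ {A, B}) = 0.304 + 0.272 = 0.576; P(Die2=E, Die1 ∈ {A, B}) = 0.119 + 0.055 = 0.174.
P(Die2=E | Die1 ∈ {A, B}) = 0.174/0.576 = 0.3021.

0.3021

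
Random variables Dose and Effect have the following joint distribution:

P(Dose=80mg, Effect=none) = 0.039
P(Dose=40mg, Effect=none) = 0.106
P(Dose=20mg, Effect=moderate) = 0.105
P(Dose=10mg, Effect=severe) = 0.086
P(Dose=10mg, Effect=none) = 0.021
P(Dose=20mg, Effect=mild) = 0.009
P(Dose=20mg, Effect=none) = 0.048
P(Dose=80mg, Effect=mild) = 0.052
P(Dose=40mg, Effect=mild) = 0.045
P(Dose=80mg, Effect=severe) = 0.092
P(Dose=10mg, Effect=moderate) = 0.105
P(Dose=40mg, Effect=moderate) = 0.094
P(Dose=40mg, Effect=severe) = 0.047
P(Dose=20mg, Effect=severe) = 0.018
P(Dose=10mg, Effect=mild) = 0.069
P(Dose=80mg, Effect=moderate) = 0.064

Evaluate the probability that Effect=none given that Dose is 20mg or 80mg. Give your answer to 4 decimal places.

P(Dose=20mg) = 0.048 + 0.009 + 0.105 + 0.018 = 0.180.
P(Dose=80mg) = 0.039 + 0.052 + 0.064 + 0.092 = 0.247.
P(Dose ∈ {20mg, 80mg}) = 0.180 + 0.247 = 0.427; P(Effect=none, Dose ∈ {20mg, 80mg}) = 0.048 + 0.039 = 0.087.
P(Effect=none | Dose ∈ {20mg, 80mg}) = 0.087/0.427 = 0.2037.

0.2037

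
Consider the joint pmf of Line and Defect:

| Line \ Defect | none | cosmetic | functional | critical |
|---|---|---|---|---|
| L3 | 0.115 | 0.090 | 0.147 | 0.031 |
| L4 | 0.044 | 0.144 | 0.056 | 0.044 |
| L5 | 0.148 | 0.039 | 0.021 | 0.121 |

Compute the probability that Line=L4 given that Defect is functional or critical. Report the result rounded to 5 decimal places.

0.23810

P(Defect=functional) = 0.147 + 0.056 + 0.021 = 0.224.
P(Defect=critical) = 0.031 + 0.044 + 0.121 = 0.196.
P(Defect ∈ {functional, critical}) = 0.224 + 0.196 = 0.420; P(Line=L4, Defect ∈ {functional, critical}) = 0.056 + 0.044 = 0.100.
P(Line=L4 | Defect ∈ {functional, critical}) = 0.100/0.420 = 0.23810.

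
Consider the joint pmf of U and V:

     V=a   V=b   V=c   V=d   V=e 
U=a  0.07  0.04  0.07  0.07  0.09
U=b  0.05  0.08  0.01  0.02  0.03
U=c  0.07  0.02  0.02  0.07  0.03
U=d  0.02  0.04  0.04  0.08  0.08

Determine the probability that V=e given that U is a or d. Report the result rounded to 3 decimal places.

P(U=a) = 0.07 + 0.04 + 0.07 + 0.07 + 0.09 = 0.34.
P(U=d) = 0.02 + 0.04 + 0.04 + 0.08 + 0.08 = 0.26.
P(U ∈ {a, d}) = 0.34 + 0.26 = 0.60; P(V=e, U ∈ {a, d}) = 0.09 + 0.08 = 0.17.
P(V=e | U ∈ {a, d}) = 0.17/0.60 = 0.283.

0.283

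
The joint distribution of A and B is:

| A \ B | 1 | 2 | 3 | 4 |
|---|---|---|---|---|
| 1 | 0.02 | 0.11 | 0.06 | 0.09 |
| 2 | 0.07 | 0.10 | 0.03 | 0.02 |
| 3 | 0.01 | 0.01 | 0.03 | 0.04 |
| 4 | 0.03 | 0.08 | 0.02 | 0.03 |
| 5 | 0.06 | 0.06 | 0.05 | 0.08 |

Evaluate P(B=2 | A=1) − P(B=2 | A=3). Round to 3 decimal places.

0.282

P(A=1) = 0.02 + 0.11 + 0.06 + 0.09 = 0.28; P(B=2 | A=1) = 0.11/0.28 = 0.3929.
P(A=3) = 0.01 + 0.01 + 0.03 + 0.04 = 0.09; P(B=2 | A=3) = 0.01/0.09 = 0.1111.
Difference = 0.282.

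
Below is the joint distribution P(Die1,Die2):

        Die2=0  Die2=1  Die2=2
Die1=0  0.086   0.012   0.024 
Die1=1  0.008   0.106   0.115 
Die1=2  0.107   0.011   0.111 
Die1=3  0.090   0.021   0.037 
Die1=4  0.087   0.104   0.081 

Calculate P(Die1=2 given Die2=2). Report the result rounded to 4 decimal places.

0.3016

P(Die2=2) = 0.024 + 0.115 + 0.111 + 0.037 + 0.081 = 0.368.
P(Die1=2 | Die2=2) = 0.111/0.368 = 0.3016.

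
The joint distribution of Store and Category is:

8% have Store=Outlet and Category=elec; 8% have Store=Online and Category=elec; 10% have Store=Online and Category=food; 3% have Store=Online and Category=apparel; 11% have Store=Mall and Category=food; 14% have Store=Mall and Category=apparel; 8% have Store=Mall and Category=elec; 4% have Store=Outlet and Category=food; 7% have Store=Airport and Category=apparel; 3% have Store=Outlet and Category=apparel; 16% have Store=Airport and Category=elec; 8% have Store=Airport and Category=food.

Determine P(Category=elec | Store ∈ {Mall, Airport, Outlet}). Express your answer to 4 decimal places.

P(Store=Mall) = 0.11 + 0.14 + 0.08 = 0.33.
P(Store=Airport) = 0.08 + 0.07 + 0.16 = 0.31.
P(Store=Outlet) = 0.04 + 0.03 + 0.08 = 0.15.
P(Store ∈ {Mall, Airport, Outlet}) = 0.33 + 0.31 + 0.15 = 0.79; P(Category=elec, Store ∈ {Mall, Airport, Outlet}) = 0.08 + 0.16 + 0.08 = 0.32.
P(Category=elec | Store ∈ {Mall, Airport, Outlet}) = 0.32/0.79 = 0.4051.

0.4051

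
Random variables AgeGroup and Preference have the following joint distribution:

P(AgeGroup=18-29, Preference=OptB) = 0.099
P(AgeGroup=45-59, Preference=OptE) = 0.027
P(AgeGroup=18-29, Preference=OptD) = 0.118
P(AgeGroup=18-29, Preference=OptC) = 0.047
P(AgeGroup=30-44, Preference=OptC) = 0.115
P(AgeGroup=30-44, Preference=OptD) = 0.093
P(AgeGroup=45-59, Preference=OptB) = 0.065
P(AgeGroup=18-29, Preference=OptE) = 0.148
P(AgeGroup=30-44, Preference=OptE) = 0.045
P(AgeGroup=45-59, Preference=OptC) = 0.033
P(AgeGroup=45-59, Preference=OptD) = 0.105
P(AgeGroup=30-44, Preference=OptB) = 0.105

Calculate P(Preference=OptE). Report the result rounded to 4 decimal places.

P(Preference=OptE) = 0.148 + 0.045 + 0.027 = 0.220.

0.2200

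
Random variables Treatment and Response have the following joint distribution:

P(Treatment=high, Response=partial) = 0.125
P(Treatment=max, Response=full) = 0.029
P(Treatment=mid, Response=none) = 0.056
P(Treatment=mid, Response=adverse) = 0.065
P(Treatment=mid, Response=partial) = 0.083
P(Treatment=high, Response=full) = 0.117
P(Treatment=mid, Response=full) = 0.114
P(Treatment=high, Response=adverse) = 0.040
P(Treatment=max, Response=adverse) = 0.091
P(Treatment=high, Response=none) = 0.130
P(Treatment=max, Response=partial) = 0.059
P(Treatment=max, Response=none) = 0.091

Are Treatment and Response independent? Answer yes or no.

no

P(Treatment=max) = 0.270 and P(Response=full) = 0.260, so their product is 0.07020, but P(Treatment=max, Response=full) = 0.029. Since these differ, Treatment and Response are not independent.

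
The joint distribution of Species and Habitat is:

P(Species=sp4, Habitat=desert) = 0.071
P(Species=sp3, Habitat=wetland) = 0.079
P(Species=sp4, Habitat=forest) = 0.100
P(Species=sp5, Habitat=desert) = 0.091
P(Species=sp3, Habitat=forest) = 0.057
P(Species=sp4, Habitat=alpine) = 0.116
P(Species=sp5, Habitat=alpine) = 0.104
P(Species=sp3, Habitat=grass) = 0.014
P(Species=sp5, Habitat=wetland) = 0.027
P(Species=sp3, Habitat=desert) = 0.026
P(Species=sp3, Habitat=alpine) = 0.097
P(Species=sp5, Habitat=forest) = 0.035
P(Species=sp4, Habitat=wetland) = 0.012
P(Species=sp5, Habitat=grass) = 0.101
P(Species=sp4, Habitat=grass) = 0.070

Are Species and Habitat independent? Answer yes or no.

no

P(Species=sp3) = 0.273 and P(Habitat=wetland) = 0.118, so their product is 0.03221, but P(Species=sp3, Habitat=wetland) = 0.079. Since these differ, Species and Habitat are not independent.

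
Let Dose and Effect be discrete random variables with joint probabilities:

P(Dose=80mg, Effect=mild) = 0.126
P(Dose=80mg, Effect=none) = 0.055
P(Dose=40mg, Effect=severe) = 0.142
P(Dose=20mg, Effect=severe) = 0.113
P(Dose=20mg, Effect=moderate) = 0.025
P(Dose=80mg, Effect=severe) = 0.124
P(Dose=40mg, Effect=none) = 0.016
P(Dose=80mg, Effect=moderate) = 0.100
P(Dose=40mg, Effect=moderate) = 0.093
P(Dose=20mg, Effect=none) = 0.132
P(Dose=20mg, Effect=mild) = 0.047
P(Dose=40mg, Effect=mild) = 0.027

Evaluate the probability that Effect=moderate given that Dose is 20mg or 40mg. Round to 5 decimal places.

P(Dose=20mg) = 0.132 + 0.047 + 0.025 + 0.113 = 0.317.
P(Dose=40mg) = 0.016 + 0.027 + 0.093 + 0.142 = 0.278.
P(Dose ∈ {20mg, 40mg}) = 0.317 + 0.278 = 0.595; P(Effect=moderate, Dose ∈ {20mg, 40mg}) = 0.025 + 0.093 = 0.118.
P(Effect=moderate | Dose ∈ {20mg, 40mg}) = 0.118/0.595 = 0.19832.

0.19832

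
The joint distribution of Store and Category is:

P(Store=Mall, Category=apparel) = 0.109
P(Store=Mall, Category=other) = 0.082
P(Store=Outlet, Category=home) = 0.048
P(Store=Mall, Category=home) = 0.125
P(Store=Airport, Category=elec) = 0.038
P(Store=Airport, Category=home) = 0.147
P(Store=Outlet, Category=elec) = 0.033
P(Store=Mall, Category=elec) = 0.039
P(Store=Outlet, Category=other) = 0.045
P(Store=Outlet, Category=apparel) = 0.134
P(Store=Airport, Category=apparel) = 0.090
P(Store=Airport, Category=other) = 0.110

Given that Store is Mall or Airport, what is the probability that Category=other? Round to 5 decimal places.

0.25946

P(Store=Mall) = 0.109 + 0.039 + 0.125 + 0.082 = 0.355.
P(Store=Airport) = 0.090 + 0.038 + 0.147 + 0.110 = 0.385.
P(Store ∈ {Mall, Airport}) = 0.355 + 0.385 = 0.740; P(Category=other, Store ∈ {Mall, Airport}) = 0.082 + 0.110 = 0.192.
P(Category=other | Store ∈ {Mall, Airport}) = 0.192/0.740 = 0.25946.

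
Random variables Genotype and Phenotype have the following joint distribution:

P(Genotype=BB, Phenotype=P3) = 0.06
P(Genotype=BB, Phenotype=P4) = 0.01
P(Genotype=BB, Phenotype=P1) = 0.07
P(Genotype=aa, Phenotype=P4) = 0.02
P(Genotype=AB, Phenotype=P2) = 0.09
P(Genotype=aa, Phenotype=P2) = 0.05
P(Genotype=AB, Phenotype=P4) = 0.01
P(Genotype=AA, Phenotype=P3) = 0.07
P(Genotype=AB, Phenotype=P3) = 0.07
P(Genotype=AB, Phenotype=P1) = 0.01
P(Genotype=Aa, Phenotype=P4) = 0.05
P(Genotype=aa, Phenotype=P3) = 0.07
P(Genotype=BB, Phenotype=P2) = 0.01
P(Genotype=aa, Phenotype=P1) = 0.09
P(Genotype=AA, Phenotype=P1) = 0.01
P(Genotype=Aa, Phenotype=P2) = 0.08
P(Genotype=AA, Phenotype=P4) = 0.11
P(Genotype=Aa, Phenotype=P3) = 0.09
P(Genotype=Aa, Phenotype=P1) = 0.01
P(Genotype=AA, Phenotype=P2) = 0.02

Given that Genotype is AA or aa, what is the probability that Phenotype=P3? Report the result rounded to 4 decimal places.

P(Genotype=AA) = 0.01 + 0.02 + 0.07 + 0.11 = 0.21.
P(Genotype=aa) = 0.09 + 0.05 + 0.07 + 0.02 = 0.23.
P(Genotype ∈ {AA, aa}) = 0.21 + 0.23 = 0.44; P(Phenotype=P3, Genotype ∈ {AA, aa}) = 0.07 + 0.07 = 0.14.
P(Phenotype=P3 | Genotype ∈ {AA, aa}) = 0.14/0.44 = 0.3182.

0.3182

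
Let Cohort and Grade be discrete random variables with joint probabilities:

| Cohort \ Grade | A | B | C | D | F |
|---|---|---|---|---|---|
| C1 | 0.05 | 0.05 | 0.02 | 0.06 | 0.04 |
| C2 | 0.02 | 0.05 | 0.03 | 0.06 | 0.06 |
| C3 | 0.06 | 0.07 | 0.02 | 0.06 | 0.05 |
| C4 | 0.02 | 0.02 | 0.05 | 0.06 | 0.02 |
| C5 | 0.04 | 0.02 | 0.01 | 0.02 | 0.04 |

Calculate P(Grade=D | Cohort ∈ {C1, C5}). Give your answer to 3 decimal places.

0.229

P(Cohort=C1) = 0.05 + 0.05 + 0.02 + 0.06 + 0.04 = 0.22.
P(Cohort=C5) = 0.04 + 0.02 + 0.01 + 0.02 + 0.04 = 0.13.
P(Cohort ∈ {C1, C5}) = 0.22 + 0.13 = 0.35; P(Grade=D, Cohort ∈ {C1, C5}) = 0.06 + 0.02 = 0.08.
P(Grade=D | Cohort ∈ {C1, C5}) = 0.08/0.35 = 0.229.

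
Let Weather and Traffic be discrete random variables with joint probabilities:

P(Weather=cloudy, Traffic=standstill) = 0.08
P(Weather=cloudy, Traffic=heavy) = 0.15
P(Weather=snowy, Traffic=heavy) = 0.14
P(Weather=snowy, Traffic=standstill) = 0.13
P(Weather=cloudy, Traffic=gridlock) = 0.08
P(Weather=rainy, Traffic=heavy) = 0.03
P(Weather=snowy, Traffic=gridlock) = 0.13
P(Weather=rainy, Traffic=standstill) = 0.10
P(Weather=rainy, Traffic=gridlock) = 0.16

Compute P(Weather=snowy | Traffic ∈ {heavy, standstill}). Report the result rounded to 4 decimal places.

0.4286

P(Traffic=heavy) = 0.15 + 0.03 + 0.14 = 0.32.
P(Traffic=standstill) = 0.08 + 0.10 + 0.13 = 0.31.
P(Traffic ∈ {heavy, standstill}) = 0.32 + 0.31 = 0.63; P(Weather=snowy, Traffic ∈ {heavy, standstill}) = 0.14 + 0.13 = 0.27.
P(Weather=snowy | Traffic ∈ {heavy, standstill}) = 0.27/0.63 = 0.4286.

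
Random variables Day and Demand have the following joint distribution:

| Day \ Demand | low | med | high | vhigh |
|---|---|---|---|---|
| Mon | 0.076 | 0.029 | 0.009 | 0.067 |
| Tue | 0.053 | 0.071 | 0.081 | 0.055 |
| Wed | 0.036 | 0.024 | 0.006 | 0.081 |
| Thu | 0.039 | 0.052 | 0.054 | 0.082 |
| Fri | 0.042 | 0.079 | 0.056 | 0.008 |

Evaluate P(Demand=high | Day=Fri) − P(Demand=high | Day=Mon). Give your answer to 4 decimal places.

P(Day=Fri) = 0.042 + 0.079 + 0.056 + 0.008 = 0.185; P(Demand=high | Day=Fri) = 0.056/0.185 = 0.30270.
P(Day=Mon) = 0.076 + 0.029 + 0.009 + 0.067 = 0.181; P(Demand=high | Day=Mon) = 0.009/0.181 = 0.04972.
Difference = 0.2530.

0.2530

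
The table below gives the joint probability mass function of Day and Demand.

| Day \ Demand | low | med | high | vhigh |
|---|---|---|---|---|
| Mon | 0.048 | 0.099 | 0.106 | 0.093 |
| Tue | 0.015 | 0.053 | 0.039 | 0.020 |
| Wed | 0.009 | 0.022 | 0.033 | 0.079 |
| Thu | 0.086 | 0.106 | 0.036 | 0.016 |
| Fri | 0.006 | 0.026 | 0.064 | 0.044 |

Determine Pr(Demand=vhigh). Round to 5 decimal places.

0.25200

P(Demand=vhigh) = 0.093 + 0.020 + 0.079 + 0.016 + 0.044 = 0.252.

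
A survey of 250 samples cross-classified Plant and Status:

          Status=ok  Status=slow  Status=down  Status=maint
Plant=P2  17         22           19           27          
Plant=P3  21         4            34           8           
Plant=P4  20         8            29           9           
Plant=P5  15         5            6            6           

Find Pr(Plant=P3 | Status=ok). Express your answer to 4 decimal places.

0.2877

Total with Status=ok: 17 + 21 + 20 + 15 = 73.
P(Plant=P3 | Status=ok) = 21/73 = 0.2877.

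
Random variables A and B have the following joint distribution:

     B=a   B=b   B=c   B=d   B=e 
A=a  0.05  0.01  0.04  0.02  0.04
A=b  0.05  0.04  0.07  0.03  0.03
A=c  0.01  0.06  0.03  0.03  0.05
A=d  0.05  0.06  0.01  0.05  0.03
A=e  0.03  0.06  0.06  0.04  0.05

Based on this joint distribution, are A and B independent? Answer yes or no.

P(A=d) = 0.20 and P(B=c) = 0.21, so their product is 0.0420, but P(A=d, B=c) = 0.01. Since these differ, A and B are not independent.

no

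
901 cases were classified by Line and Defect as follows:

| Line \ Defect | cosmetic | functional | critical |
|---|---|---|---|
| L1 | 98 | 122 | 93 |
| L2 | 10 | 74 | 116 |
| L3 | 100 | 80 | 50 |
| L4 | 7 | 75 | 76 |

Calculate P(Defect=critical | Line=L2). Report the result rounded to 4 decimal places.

Total with Line=L2: 10 + 74 + 116 = 200.
P(Defect=critical | Line=L2) = 116/200 = 0.5800.

0.5800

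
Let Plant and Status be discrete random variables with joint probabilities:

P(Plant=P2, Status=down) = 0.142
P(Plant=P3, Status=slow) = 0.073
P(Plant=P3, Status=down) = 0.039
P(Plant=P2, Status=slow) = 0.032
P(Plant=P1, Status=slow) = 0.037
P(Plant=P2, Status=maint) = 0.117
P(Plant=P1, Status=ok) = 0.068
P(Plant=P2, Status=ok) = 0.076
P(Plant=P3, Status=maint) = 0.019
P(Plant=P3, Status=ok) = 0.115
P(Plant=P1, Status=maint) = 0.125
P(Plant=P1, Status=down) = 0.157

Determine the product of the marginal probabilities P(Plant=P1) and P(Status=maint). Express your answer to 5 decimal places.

P(Plant=P1) = 0.068 + 0.037 + 0.157 + 0.125 = 0.387.
P(Status=maint) = 0.125 + 0.117 + 0.019 = 0.261.
Product: 0.387 × 0.261 = 0.10101.

0.10101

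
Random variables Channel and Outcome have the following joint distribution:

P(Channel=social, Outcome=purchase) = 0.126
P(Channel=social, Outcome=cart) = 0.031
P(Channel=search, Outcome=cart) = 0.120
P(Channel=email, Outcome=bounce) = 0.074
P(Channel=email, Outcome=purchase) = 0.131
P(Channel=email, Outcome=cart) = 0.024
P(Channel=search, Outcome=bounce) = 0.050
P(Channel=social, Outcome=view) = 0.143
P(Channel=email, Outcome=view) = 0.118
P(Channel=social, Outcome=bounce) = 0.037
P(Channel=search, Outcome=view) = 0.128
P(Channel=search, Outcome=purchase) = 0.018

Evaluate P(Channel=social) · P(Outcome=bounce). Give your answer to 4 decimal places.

0.0543

P(Channel=social) = 0.037 + 0.143 + 0.031 + 0.126 = 0.337.
P(Outcome=bounce) = 0.074 + 0.050 + 0.037 = 0.161.
Product: 0.337 × 0.161 = 0.0543.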